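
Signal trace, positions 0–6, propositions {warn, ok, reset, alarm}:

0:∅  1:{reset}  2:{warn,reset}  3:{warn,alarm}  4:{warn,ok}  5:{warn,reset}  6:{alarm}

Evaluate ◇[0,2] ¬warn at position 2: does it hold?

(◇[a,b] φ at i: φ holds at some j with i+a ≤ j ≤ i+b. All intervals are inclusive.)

Check ¬warn at each j in [2,4]:
  j=2: false
  j=3: false
  j=4: false
No position in the window satisfies it → formula fails.

False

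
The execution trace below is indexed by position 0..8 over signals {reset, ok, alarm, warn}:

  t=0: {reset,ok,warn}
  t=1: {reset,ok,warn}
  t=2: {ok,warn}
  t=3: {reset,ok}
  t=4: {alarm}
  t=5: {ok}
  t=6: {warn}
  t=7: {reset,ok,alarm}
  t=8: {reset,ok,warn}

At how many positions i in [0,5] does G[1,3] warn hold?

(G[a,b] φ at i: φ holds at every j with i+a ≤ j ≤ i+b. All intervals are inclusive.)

Evaluate at each i in [0,5]:
  i=0: ✗ (fails at j=3)
  i=1: ✗ (fails at j=3)
  i=2: ✗ (fails at j=3)
  i=3: ✗ (fails at j=4)
  i=4: ✗ (fails at j=5)
  i=5: ✗ (fails at j=7)
Positions where it holds: {} → 0.

0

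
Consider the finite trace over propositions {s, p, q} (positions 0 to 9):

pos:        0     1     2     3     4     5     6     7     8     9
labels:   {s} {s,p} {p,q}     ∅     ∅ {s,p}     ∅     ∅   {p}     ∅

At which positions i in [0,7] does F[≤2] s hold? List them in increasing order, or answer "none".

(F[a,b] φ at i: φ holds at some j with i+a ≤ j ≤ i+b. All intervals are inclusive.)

Evaluate at each i in [0,7]:
  i=0: ✓ (witness j=0)
  i=1: ✓ (witness j=1)
  i=2: ✗ (none in [2,4])
  i=3: ✓ (witness j=5)
  i=4: ✓ (witness j=5)
  i=5: ✓ (witness j=5)
  i=6: ✗ (none in [6,8])
  i=7: ✗ (none in [7,9])

0, 1, 3, 4, 5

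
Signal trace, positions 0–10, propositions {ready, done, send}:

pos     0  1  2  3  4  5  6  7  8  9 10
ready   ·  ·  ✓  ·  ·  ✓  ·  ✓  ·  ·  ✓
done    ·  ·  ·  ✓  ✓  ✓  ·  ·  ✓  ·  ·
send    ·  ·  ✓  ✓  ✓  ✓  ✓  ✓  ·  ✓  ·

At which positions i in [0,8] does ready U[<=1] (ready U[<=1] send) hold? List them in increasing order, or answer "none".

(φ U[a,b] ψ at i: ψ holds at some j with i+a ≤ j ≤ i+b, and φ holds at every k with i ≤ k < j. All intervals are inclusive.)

Evaluate at each i in [0,8]:
  i=0: ✗ (no rhs in [0,1])
  i=1: ✗ (lhs fails at k=1 before rhs at j=2)
  i=2: ✓ (rhs at j=2)
  i=3: ✓ (rhs at j=3)
  i=4: ✓ (rhs at j=4)
  i=5: ✓ (rhs at j=5)
  i=6: ✓ (rhs at j=6)
  i=7: ✓ (rhs at j=7)
  i=8: ✗ (lhs fails at k=8 before rhs at j=9)

2, 3, 4, 5, 6, 7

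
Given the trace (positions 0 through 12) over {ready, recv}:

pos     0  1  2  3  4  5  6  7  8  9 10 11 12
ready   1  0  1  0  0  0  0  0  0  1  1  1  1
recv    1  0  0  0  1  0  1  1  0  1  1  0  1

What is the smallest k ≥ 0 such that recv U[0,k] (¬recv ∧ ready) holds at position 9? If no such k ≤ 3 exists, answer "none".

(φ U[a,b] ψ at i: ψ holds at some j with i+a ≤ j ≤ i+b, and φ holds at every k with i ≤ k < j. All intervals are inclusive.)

2

Need earliest j ≥ 9 with (¬recv ∧ ready), and recv at every k in [9,j-1].
  j=9: rhs fails.
  j=10: rhs fails.
  j=11: rhs holds; lhs holds on [9,10]. k = 2.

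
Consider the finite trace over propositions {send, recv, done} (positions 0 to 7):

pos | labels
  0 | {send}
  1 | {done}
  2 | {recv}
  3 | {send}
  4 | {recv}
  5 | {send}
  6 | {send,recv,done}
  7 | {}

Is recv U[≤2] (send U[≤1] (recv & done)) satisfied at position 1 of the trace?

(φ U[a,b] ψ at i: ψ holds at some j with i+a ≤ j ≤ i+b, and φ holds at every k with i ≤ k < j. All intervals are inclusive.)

Need some j in [1,3] with (send U[≤1] (recv & done)), and recv at every k in [1,j-1].
  j=1: (send U[≤1] (recv & done)) — fails.
  j=2: (send U[≤1] (recv & done)) — fails.
  j=3: (send U[≤1] (recv & done)) — fails.
No j in the window works → until fails.

False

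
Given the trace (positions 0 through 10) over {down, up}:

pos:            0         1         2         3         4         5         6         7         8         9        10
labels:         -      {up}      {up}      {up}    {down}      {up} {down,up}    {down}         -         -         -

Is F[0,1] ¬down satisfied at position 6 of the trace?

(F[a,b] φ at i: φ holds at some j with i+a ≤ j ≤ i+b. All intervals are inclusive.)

Does not hold

Check ¬down at each j in [6,7]:
  j=6: false
  j=7: false
No position in the window satisfies it → formula fails.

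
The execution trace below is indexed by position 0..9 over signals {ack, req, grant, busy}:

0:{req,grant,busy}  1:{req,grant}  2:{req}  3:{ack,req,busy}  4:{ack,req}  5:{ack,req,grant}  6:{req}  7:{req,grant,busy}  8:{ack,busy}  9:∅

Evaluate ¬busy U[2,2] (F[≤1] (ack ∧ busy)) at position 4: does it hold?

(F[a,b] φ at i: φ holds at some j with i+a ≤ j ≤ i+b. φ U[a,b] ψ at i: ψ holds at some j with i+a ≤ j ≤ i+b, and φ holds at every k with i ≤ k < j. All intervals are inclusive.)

Need some j in [6,6] with F[≤1] (ack ∧ busy), and ¬busy at every k in [4,j-1].
  j=6: F[≤1] (ack ∧ busy) — fails (none in [6,7]).
No j in the window works → until fails.

No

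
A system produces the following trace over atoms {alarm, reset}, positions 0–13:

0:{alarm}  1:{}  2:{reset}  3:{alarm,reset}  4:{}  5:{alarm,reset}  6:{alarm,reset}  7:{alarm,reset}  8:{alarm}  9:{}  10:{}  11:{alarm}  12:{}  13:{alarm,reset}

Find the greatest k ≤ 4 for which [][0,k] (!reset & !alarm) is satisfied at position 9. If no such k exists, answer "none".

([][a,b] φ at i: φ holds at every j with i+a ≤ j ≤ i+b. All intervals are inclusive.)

1

(!reset & !alarm) must hold from j=9 onward; find where it first fails.
  j=9: holds
  j=10: holds
  j=11: fails
Holds on [9,10], so largest k = 1.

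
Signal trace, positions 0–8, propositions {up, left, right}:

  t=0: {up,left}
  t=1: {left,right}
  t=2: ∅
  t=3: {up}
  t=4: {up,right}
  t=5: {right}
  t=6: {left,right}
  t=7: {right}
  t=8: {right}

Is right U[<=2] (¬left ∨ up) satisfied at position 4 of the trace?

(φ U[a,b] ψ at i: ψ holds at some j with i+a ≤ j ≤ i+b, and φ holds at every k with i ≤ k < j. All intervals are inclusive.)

Need some j in [4,6] with (¬left ∨ up), and right at every k in [4,j-1].
  j=4: (¬left ∨ up) holds; no prefix to check → satisfied.

Holds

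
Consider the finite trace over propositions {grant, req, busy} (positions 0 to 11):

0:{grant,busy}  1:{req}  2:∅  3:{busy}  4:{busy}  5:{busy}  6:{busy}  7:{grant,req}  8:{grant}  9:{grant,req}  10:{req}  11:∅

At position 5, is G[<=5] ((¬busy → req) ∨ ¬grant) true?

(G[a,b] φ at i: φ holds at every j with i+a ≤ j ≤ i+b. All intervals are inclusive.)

Check ((¬busy → req) ∨ ¬grant) at every j in [5,10]:
  j=5: true
  j=6: true
  j=7: true
  j=8: false
  j=9: true
  j=10: true
Fails at j=8 → formula fails.

No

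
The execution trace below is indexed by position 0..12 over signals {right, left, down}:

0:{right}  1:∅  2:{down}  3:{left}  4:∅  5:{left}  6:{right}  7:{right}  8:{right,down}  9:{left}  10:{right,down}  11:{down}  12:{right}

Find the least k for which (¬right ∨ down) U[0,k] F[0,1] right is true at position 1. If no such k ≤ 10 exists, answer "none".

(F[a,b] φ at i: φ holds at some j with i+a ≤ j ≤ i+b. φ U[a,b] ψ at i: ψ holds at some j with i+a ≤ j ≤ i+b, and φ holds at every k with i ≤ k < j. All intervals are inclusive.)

4

Need earliest j ≥ 1 with F[0,1] right, and (¬right ∨ down) at every k in [1,j-1].
  j=1: rhs fails.
  j=2: rhs fails.
  j=3: rhs fails.
  j=4: rhs fails.
  j=5: rhs holds; lhs holds on [1,4]. k = 4.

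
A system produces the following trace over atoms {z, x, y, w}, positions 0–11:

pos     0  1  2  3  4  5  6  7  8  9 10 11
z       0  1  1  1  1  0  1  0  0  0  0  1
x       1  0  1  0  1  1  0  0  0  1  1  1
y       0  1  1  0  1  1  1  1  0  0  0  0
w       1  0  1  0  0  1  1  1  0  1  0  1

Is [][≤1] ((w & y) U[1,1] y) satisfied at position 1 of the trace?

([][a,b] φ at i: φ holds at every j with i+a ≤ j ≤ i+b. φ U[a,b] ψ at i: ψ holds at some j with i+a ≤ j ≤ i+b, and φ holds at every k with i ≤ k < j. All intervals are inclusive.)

Check ((w & y) U[1,1] y) at every j in [1,2]:
  j=1: fails
  j=2: fails
Fails at j=1 → formula fails.

False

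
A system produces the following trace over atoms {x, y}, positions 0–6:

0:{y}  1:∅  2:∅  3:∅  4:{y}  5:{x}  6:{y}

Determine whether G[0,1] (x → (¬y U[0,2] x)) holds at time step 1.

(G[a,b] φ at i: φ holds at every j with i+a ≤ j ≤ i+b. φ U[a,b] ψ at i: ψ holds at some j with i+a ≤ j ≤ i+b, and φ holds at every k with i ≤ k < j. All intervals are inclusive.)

Yes

Check (x → (¬y U[0,2] x)) at every j in [1,2]:
  j=1: antecedent false → ✓
  j=2: antecedent false → ✓
All positions satisfy it → formula holds.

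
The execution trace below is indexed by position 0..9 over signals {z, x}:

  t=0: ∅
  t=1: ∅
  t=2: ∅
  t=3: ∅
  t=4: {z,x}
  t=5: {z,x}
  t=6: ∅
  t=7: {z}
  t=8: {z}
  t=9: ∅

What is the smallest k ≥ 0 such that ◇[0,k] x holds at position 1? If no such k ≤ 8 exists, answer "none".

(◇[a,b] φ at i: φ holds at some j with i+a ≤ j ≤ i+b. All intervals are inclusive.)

3

Scan j = 1,2,… for x:
  j=1: fails
  j=2: fails
  j=3: fails
  j=4: holds
First hit at j=4, so smallest k = 4-1 = 3.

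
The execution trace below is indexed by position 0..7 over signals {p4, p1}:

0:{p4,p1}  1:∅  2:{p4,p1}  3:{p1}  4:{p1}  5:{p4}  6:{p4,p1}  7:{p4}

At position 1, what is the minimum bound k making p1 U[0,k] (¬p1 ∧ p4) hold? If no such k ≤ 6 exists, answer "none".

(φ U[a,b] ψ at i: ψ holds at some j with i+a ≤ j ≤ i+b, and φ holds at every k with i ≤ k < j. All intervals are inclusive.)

none

Need earliest j ≥ 1 with (¬p1 ∧ p4), and p1 at every k in [1,j-1].
  j=1: rhs fails.
  j=2: rhs fails.
  j=3: rhs fails.
  j=4: rhs fails.
  j=5: rhs holds but lhs fails at k=1.
  j=6: rhs fails.
  j=7: rhs holds but lhs fails at k=1.
No witness within the range → none.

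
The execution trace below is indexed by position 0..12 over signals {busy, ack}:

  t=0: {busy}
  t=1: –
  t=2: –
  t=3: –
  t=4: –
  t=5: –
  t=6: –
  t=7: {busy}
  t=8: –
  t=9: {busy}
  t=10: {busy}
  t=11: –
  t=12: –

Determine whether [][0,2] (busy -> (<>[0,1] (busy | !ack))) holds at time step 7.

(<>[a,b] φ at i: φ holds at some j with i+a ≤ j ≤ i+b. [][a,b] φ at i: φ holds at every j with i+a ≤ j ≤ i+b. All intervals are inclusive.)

Check (busy -> (<>[0,1] (busy | !ack))) at every j in [7,9]:
  j=7: antecedent true; consequent holds (witness at 7) → ✓
  j=8: antecedent false → ✓
  j=9: antecedent true; consequent holds (witness at 9) → ✓
All positions satisfy it → formula holds.

Yes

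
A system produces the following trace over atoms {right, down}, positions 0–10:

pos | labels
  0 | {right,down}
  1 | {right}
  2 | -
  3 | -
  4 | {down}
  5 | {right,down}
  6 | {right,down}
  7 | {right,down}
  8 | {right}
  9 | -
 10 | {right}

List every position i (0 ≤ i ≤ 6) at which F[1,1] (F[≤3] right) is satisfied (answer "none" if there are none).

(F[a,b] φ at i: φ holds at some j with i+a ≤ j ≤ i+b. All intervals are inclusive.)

0, 1, 2, 3, 4, 5, 6

Evaluate at each i in [0,6]:
  i=0: ✓ (witness j=1)
  i=1: ✓ (witness j=2)
  i=2: ✓ (witness j=3)
  i=3: ✓ (witness j=4)
  i=4: ✓ (witness j=5)
  i=5: ✓ (witness j=6)
  i=6: ✓ (witness j=7)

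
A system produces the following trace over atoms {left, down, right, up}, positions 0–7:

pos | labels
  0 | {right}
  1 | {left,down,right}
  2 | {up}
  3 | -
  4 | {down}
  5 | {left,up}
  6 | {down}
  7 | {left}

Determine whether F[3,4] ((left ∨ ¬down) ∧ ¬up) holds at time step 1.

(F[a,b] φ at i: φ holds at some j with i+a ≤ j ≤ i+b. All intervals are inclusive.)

No

Check ((left ∨ ¬down) ∧ ¬up) at each j in [4,5]:
  j=4: false
  j=5: false
No position in the window satisfies it → formula fails.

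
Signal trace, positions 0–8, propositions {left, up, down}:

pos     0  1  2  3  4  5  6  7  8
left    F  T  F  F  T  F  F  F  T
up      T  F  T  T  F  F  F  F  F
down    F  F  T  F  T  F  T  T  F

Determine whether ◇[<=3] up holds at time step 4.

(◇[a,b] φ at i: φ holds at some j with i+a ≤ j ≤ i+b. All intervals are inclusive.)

Check up at each j in [4,7]:
  j=4: false
  j=5: false
  j=6: false
  j=7: false
No position in the window satisfies it → formula fails.

Does not hold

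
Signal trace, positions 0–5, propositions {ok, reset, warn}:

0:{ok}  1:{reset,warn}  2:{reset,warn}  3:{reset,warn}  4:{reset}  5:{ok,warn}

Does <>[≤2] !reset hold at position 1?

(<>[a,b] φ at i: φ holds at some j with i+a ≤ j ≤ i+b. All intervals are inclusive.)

Check !reset at each j in [1,3]:
  j=1: false
  j=2: false
  j=3: false
No position in the window satisfies it → formula fails.

Does not hold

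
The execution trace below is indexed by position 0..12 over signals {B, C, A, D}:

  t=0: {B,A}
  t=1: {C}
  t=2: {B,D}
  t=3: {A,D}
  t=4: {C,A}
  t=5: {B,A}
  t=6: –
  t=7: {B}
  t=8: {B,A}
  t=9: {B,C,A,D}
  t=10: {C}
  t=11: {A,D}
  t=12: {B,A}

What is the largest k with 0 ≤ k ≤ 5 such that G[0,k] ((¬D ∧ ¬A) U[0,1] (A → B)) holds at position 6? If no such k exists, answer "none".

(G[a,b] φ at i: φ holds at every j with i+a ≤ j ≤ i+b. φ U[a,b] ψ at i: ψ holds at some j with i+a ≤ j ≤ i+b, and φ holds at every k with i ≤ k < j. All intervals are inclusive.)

((¬D ∧ ¬A) U[0,1] (A → B)) must hold from j=6 onward; find where it first fails.
  j=6: holds
  j=7: holds
  j=8: holds
  j=9: holds
  j=10: holds
  j=11: fails
Holds on [6,10], so largest k = 4.

4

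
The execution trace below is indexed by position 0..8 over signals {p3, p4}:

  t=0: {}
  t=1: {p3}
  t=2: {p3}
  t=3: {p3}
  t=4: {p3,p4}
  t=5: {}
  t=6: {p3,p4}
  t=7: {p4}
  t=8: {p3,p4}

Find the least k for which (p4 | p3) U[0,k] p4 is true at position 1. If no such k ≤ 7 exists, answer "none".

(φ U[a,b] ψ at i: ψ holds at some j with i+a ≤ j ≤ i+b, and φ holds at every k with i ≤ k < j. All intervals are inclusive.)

Need earliest j ≥ 1 with p4, and (p4 | p3) at every k in [1,j-1].
  j=1: rhs fails.
  j=2: rhs fails.
  j=3: rhs fails.
  j=4: rhs holds; lhs holds on [1,3]. k = 3.

3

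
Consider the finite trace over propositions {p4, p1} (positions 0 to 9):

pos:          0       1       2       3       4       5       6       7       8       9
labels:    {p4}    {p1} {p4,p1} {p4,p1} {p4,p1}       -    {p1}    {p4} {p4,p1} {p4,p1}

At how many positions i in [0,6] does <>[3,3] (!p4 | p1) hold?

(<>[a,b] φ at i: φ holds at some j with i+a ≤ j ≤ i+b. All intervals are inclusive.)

6

Evaluate at each i in [0,6]:
  i=0: ✓ (witness j=3)
  i=1: ✓ (witness j=4)
  i=2: ✓ (witness j=5)
  i=3: ✓ (witness j=6)
  i=4: ✗ (none in [7,7])
  i=5: ✓ (witness j=8)
  i=6: ✓ (witness j=9)
Positions where it holds: {0, 1, 2, 3, 5, 6} → 6.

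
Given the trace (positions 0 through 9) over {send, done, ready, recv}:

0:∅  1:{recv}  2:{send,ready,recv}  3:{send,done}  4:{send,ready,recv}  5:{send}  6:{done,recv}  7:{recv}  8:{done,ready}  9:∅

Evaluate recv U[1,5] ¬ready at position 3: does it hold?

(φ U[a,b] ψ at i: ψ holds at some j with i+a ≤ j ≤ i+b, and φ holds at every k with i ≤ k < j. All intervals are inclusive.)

Need some j in [4,8] with ¬ready, and recv at every k in [3,j-1].
  j=4: ¬ready false.
  j=5: ¬ready holds, but recv fails at k=3 → not this j.
  j=6: ¬ready holds, but recv fails at k=3 → not this j.
  j=7: ¬ready holds, but recv fails at k=3 → not this j.
  j=8: ¬ready false.
No j in the window works → until fails.

Does not hold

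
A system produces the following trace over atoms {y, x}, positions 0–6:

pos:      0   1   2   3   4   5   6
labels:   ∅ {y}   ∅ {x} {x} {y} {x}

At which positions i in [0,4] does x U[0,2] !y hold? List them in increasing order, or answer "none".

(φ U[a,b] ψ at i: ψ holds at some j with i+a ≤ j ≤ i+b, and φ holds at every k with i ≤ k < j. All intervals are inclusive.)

Evaluate at each i in [0,4]:
  i=0: ✓ (rhs at j=0)
  i=1: ✗ (lhs fails at k=1 before rhs at j=2)
  i=2: ✓ (rhs at j=2)
  i=3: ✓ (rhs at j=3)
  i=4: ✓ (rhs at j=4)

0, 2, 3, 4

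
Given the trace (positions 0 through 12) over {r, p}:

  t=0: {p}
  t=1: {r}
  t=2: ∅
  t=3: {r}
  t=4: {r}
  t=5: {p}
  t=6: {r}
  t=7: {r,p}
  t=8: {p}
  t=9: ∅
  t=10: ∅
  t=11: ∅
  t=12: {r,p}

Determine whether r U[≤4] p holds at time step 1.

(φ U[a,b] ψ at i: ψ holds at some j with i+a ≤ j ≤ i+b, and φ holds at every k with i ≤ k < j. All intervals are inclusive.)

Need some j in [1,5] with p, and r at every k in [1,j-1].
  j=1: p false.
  j=2: p false.
  j=3: p false.
  j=4: p false.
  j=5: p holds, but r fails at k=2 → not this j.
No j in the window works → until fails.

Does not hold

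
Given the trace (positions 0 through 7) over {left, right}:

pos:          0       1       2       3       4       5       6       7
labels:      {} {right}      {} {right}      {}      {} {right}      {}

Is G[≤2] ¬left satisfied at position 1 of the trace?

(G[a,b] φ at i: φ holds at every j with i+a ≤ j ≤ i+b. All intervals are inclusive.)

Check ¬left at every j in [1,3]:
  j=1: true
  j=2: true
  j=3: true
All positions satisfy it → formula holds.

Yes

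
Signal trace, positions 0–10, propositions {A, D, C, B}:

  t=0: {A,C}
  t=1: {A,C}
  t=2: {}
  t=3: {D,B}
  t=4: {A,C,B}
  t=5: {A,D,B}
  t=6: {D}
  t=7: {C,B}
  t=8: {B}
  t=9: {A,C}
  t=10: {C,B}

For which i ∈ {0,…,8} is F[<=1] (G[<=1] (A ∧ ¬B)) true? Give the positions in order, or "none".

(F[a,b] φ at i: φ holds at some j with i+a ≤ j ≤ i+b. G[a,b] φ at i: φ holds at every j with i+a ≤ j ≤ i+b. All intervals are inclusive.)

0

Evaluate at each i in [0,8]:
  i=0: ✓ (witness j=0)
  i=1: ✗ (none in [1,2])
  i=2: ✗ (none in [2,3])
  i=3: ✗ (none in [3,4])
  i=4: ✗ (none in [4,5])
  i=5: ✗ (none in [5,6])
  i=6: ✗ (none in [6,7])
  i=7: ✗ (none in [7,8])
  i=8: ✗ (none in [8,9])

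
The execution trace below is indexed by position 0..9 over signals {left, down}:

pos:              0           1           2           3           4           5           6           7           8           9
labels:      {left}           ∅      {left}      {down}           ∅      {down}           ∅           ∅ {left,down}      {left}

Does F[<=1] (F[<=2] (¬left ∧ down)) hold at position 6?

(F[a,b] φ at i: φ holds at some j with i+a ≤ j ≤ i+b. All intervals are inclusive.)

Check F[<=2] (¬left ∧ down) at each j in [6,7]:
  j=6: fails (none in [6,8])
  j=7: fails (none in [7,9])
No position in the window satisfies it → formula fails.

False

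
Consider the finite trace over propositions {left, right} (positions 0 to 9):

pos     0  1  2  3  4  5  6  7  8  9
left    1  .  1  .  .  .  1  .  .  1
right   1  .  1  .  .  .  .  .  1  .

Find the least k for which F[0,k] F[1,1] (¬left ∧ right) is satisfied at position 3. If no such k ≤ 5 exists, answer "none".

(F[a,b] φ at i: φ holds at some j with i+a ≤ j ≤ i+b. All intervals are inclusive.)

4

Scan j = 3,4,… for F[1,1] (¬left ∧ right):
  j=3: fails
  j=4: fails
  j=5: fails
  j=6: fails
  j=7: holds
First hit at j=7, so smallest k = 7-3 = 4.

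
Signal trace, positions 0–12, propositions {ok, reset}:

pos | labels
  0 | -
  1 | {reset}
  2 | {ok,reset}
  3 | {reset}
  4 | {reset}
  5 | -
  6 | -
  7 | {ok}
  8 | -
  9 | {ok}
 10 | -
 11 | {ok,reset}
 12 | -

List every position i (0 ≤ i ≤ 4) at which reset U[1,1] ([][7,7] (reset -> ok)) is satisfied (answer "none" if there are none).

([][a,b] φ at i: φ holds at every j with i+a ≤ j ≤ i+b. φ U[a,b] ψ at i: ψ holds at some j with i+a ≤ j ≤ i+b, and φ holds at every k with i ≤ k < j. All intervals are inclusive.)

1, 2, 3, 4

Evaluate at each i in [0,4]:
  i=0: ✗ (lhs fails at k=0 before rhs at j=1)
  i=1: ✓ (rhs at j=2; lhs holds on [1,1])
  i=2: ✓ (rhs at j=3; lhs holds on [2,2])
  i=3: ✓ (rhs at j=4; lhs holds on [3,3])
  i=4: ✓ (rhs at j=5; lhs holds on [4,4])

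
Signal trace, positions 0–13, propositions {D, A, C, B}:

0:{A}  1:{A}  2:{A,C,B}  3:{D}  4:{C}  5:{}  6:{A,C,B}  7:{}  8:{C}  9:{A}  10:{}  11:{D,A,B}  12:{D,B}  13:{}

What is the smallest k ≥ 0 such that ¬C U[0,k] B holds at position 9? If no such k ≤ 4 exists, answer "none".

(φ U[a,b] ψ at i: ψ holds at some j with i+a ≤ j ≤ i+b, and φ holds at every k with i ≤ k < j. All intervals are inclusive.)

Need earliest j ≥ 9 with B, and ¬C at every k in [9,j-1].
  j=9: rhs fails.
  j=10: rhs fails.
  j=11: rhs holds; lhs holds on [9,10]. k = 2.

2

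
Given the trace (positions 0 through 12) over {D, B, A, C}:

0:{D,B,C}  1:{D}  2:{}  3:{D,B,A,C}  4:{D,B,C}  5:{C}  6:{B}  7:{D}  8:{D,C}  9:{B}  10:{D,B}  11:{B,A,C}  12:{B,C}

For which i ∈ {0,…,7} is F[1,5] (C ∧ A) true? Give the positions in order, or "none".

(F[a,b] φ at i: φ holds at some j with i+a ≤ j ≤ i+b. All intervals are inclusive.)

Evaluate at each i in [0,7]:
  i=0: ✓ (witness j=3)
  i=1: ✓ (witness j=3)
  i=2: ✓ (witness j=3)
  i=3: ✗ (none in [4,8])
  i=4: ✗ (none in [5,9])
  i=5: ✗ (none in [6,10])
  i=6: ✓ (witness j=11)
  i=7: ✓ (witness j=11)

0, 1, 2, 6, 7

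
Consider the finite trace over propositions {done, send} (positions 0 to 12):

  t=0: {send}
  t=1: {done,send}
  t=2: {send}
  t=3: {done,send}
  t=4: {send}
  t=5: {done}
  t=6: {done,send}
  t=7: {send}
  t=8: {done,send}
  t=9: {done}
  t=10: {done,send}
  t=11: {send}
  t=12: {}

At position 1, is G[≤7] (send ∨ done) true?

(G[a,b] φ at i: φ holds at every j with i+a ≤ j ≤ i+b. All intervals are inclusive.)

Holds

Check (send ∨ done) at every j in [1,8]:
  j=1: true
  j=2: true
  j=3: true
  j=4: true
  j=5: true
  j=6: true
  j=7: true
  j=8: true
All positions satisfy it → formula holds.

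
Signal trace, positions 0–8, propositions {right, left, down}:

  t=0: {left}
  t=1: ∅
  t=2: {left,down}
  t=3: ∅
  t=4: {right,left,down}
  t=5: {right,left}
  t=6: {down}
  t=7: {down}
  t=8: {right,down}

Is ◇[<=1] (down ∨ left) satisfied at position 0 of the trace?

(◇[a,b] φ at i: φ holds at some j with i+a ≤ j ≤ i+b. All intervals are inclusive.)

Check (down ∨ left) at each j in [0,1]:
  j=0: true
  j=1: false
Found at j=0 → formula holds.

Holds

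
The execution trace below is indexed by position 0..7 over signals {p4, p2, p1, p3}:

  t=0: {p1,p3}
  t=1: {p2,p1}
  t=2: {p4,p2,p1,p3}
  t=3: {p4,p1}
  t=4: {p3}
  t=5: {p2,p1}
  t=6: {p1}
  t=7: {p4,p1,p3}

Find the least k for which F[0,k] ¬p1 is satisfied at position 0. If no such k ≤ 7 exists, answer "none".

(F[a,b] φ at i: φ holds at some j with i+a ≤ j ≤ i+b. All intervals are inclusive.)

Scan j = 0,1,… for ¬p1:
  j=0: fails
  j=1: fails
  j=2: fails
  j=3: fails
  j=4: holds
First hit at j=4, so smallest k = 4-0 = 4.

4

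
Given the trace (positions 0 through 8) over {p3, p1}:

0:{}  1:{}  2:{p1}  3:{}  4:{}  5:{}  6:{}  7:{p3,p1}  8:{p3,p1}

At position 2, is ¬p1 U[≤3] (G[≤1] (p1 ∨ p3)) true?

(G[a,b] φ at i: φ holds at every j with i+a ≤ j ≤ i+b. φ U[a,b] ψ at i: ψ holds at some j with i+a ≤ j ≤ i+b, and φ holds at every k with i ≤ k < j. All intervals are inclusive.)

Need some j in [2,5] with G[≤1] (p1 ∨ p3), and ¬p1 at every k in [2,j-1].
  j=2: G[≤1] (p1 ∨ p3) — fails at 3.
  j=3: G[≤1] (p1 ∨ p3) — fails at 3.
  j=4: G[≤1] (p1 ∨ p3) — fails at 4.
  j=5: G[≤1] (p1 ∨ p3) — fails at 5.
No j in the window works → until fails.

No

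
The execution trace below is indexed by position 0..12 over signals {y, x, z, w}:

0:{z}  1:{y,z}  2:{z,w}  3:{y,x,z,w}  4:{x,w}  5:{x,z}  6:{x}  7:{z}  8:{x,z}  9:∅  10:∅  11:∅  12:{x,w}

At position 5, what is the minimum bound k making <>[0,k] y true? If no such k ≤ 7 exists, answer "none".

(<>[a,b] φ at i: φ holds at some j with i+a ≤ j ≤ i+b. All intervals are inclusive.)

Scan j = 5,6,… for y:
  j=5: fails
  j=6: fails
  j=7: fails
  j=8: fails
  j=9: fails
  j=10: fails
  j=11: fails
  j=12: fails
No j in [5,12] satisfies it → none.

none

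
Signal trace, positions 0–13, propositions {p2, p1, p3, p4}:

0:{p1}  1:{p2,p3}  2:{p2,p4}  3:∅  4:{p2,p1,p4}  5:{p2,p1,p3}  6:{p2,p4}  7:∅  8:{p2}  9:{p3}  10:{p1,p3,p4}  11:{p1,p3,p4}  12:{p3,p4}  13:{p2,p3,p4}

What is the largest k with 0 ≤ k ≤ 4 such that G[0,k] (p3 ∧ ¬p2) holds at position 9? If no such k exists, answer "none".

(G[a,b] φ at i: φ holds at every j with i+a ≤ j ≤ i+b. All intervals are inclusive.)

3

(p3 ∧ ¬p2) must hold from j=9 onward; find where it first fails.
  j=9: holds
  j=10: holds
  j=11: holds
  j=12: holds
  j=13: fails
Holds on [9,12], so largest k = 3.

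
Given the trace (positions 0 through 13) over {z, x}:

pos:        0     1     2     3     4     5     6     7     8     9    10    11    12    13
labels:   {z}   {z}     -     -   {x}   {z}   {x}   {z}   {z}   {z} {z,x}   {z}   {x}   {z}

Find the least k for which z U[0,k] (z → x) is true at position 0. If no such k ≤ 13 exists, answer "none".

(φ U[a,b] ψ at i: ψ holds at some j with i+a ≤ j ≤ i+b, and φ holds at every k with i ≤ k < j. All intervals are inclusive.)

2

Need earliest j ≥ 0 with (z → x), and z at every k in [0,j-1].
  j=0: rhs fails.
  j=1: rhs fails.
  j=2: rhs holds; lhs holds on [0,1]. k = 2.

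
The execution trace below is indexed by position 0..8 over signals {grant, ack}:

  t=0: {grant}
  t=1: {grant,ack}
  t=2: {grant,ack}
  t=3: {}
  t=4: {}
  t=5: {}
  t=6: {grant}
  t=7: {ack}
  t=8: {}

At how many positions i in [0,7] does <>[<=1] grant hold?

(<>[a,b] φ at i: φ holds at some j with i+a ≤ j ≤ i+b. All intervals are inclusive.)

5

Evaluate at each i in [0,7]:
  i=0: ✓ (witness j=0)
  i=1: ✓ (witness j=1)
  i=2: ✓ (witness j=2)
  i=3: ✗ (none in [3,4])
  i=4: ✗ (none in [4,5])
  i=5: ✓ (witness j=6)
  i=6: ✓ (witness j=6)
  i=7: ✗ (none in [7,8])
Positions where it holds: {0, 1, 2, 5, 6} → 5.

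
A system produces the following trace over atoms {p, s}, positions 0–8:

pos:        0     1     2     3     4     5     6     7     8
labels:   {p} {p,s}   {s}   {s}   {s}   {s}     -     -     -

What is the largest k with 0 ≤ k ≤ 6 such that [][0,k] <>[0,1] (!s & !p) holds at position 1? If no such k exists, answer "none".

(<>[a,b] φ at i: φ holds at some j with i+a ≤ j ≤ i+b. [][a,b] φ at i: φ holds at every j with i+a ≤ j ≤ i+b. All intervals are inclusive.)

none

<>[0,1] (!s & !p) must hold from j=1 onward; find where it first fails.
  j=1: fails → no k works.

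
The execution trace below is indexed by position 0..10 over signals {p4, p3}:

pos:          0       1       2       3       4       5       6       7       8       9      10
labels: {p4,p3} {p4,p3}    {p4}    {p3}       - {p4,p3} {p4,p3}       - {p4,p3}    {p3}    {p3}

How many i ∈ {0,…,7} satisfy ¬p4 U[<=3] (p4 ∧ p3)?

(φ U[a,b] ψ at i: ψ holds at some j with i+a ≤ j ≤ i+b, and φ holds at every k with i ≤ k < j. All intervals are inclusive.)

Evaluate at each i in [0,7]:
  i=0: ✓ (rhs at j=0)
  i=1: ✓ (rhs at j=1)
  i=2: ✗ (lhs fails at k=2 before rhs at j=5)
  i=3: ✓ (rhs at j=5; lhs holds on [3,4])
  i=4: ✓ (rhs at j=5; lhs holds on [4,4])
  i=5: ✓ (rhs at j=5)
  i=6: ✓ (rhs at j=6)
  i=7: ✓ (rhs at j=8; lhs holds on [7,7])
Positions where it holds: {0, 1, 3, 4, 5, 6, 7} → 7.

7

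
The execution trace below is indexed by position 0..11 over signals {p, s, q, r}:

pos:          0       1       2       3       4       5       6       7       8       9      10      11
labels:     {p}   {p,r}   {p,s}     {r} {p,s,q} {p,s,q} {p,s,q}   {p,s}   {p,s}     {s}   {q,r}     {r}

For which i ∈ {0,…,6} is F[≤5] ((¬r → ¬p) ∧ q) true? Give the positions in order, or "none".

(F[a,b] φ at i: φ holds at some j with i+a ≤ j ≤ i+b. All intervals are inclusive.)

Evaluate at each i in [0,6]:
  i=0: ✗ (none in [0,5])
  i=1: ✗ (none in [1,6])
  i=2: ✗ (none in [2,7])
  i=3: ✗ (none in [3,8])
  i=4: ✗ (none in [4,9])
  i=5: ✓ (witness j=10)
  i=6: ✓ (witness j=10)

5, 6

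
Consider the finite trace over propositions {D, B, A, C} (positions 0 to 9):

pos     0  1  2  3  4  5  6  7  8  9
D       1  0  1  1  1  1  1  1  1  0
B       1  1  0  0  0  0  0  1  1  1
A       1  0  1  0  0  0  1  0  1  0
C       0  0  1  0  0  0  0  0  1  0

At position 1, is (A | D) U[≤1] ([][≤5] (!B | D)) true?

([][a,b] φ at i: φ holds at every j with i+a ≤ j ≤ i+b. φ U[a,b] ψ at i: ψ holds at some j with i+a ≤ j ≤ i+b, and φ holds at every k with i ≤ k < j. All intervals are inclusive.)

False

Need some j in [1,2] with [][≤5] (!B | D), and (A | D) at every k in [1,j-1].
  j=1: [][≤5] (!B | D) — fails at 1.
  j=2: [][≤5] (!B | D) holds, but (A | D) fails at k=1 → not this j.
No j in the window works → until fails.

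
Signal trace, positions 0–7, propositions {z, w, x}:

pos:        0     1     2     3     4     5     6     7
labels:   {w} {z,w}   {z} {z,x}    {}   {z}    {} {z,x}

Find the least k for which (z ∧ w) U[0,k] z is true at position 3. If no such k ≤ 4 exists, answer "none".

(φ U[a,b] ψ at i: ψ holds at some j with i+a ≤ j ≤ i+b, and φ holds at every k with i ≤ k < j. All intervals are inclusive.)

0

Need earliest j ≥ 3 with z, and (z ∧ w) at every k in [3,j-1].
  j=3: rhs holds (empty prefix). k = 0.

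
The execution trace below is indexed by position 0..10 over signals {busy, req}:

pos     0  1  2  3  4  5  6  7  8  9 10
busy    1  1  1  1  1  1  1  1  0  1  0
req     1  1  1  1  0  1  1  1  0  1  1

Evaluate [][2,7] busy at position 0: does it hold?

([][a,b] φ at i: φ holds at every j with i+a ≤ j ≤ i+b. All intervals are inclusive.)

True

Check busy at every j in [2,7]:
  j=2: true
  j=3: true
  j=4: true
  j=5: true
  j=6: true
  j=7: true
All positions satisfy it → formula holds.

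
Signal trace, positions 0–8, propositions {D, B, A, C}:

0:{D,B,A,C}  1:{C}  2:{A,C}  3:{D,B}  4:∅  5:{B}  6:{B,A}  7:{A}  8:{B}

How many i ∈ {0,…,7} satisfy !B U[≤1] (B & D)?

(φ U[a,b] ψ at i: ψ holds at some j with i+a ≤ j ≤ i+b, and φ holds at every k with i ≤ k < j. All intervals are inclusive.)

3

Evaluate at each i in [0,7]:
  i=0: ✓ (rhs at j=0)
  i=1: ✗ (no rhs in [1,2])
  i=2: ✓ (rhs at j=3; lhs holds on [2,2])
  i=3: ✓ (rhs at j=3)
  i=4: ✗ (no rhs in [4,5])
  i=5: ✗ (no rhs in [5,6])
  i=6: ✗ (no rhs in [6,7])
  i=7: ✗ (no rhs in [7,8])
Positions where it holds: {0, 2, 3} → 3.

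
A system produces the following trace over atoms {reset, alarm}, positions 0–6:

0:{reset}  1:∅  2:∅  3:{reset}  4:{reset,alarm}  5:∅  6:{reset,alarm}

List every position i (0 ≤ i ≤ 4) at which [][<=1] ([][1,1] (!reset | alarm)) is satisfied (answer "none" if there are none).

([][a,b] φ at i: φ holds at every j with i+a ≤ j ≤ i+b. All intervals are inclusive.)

0, 3, 4

Evaluate at each i in [0,4]:
  i=0: ✓ (all of [0,1])
  i=1: ✗ (fails at j=2)
  i=2: ✗ (fails at j=2)
  i=3: ✓ (all of [3,4])
  i=4: ✓ (all of [4,5])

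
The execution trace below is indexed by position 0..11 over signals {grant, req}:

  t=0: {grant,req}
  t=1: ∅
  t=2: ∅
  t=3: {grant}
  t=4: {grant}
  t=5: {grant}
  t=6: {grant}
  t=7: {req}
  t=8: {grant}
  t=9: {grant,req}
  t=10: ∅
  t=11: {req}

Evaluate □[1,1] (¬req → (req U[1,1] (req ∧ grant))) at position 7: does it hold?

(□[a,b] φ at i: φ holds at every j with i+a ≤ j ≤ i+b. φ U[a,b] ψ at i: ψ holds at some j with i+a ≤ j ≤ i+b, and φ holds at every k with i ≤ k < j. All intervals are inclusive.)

Does not hold

Check (¬req → (req U[1,1] (req ∧ grant))) at every j in [8,8]:
  j=8: antecedent true; consequent fails → ✗
Fails at j=8 → formula fails.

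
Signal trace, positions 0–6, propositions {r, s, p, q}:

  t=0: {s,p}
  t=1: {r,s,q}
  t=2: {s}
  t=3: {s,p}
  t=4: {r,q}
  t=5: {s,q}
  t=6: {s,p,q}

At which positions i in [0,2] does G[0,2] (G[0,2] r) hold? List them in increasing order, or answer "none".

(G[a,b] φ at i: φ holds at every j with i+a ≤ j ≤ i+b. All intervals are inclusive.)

none

Evaluate at each i in [0,2]:
  i=0: ✗ (fails at j=0)
  i=1: ✗ (fails at j=1)
  i=2: ✗ (fails at j=2)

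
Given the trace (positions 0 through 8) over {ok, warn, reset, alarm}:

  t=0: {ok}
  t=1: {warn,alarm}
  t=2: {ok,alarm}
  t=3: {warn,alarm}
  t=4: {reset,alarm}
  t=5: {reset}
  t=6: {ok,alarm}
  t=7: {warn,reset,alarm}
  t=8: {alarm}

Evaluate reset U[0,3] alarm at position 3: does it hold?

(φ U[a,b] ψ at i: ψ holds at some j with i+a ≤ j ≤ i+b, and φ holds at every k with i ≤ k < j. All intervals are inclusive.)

Holds

Need some j in [3,6] with alarm, and reset at every k in [3,j-1].
  j=3: alarm holds; no prefix to check → satisfied.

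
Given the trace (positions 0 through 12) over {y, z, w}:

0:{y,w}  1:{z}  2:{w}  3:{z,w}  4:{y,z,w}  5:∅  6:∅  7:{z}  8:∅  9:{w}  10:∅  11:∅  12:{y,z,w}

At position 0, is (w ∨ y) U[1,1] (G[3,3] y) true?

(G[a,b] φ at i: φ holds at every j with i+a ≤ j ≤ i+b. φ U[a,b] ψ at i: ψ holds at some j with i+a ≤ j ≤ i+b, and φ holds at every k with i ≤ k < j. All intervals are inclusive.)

Need some j in [1,1] with G[3,3] y, and (w ∨ y) at every k in [0,j-1].
  j=1: G[3,3] y holds; (w ∨ y) holds at every k in [0,0] → satisfied.

Holds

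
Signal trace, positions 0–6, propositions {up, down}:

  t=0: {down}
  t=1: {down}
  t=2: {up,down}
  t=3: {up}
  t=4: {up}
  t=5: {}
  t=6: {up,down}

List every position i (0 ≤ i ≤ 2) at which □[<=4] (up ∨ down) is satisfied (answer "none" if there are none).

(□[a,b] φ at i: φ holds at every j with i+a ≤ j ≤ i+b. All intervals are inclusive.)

Evaluate at each i in [0,2]:
  i=0: ✓ (all of [0,4])
  i=1: ✗ (fails at j=5)
  i=2: ✗ (fails at j=5)

0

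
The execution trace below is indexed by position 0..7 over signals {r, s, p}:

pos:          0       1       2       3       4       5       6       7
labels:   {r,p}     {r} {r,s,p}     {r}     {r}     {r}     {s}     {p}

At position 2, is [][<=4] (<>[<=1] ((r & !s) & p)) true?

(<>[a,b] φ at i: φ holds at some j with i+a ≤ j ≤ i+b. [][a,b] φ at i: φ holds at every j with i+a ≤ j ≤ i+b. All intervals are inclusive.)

No

Check <>[<=1] ((r & !s) & p) at every j in [2,6]:
  j=2: fails (none in [2,3])
  j=3: fails (none in [3,4])
  j=4: fails (none in [4,5])
  j=5: fails (none in [5,6])
  j=6: fails (none in [6,7])
Fails at j=2 → formula fails.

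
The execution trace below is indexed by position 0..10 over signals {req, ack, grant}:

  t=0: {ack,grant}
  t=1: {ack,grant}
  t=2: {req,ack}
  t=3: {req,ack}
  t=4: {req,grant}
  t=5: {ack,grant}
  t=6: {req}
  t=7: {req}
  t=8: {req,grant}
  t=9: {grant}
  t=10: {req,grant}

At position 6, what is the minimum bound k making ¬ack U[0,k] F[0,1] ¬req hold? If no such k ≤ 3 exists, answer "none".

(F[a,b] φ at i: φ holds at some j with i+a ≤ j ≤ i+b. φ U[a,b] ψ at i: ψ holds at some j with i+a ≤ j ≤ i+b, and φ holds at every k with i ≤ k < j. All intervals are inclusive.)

2

Need earliest j ≥ 6 with F[0,1] ¬req, and ¬ack at every k in [6,j-1].
  j=6: rhs fails.
  j=7: rhs fails.
  j=8: rhs holds; lhs holds on [6,7]. k = 2.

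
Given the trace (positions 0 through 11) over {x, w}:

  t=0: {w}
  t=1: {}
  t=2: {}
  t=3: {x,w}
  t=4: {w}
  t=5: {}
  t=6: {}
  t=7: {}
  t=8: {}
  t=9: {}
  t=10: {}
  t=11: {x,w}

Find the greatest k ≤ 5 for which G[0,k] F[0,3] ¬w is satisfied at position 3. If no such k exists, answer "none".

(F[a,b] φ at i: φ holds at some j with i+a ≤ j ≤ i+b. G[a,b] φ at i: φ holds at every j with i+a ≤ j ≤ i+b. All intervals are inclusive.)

F[0,3] ¬w must hold from j=3 onward; find where it first fails.
  j=3: holds
  j=4: holds
  j=5: holds
  j=6: holds
  j=7: holds
  j=8: holds
Holds through j=8; largest k = 5.

5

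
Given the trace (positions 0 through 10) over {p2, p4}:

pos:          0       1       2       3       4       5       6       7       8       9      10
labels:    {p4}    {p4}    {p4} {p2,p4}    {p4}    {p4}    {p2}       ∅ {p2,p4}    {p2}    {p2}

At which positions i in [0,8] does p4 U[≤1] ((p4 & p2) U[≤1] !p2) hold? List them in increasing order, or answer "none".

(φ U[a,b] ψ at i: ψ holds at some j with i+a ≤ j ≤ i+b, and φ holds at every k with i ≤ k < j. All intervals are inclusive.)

Evaluate at each i in [0,8]:
  i=0: ✓ (rhs at j=0)
  i=1: ✓ (rhs at j=1)
  i=2: ✓ (rhs at j=2)
  i=3: ✓ (rhs at j=3)
  i=4: ✓ (rhs at j=4)
  i=5: ✓ (rhs at j=5)
  i=6: ✗ (lhs fails at k=6 before rhs at j=7)
  i=7: ✓ (rhs at j=7)
  i=8: ✗ (no rhs in [8,9])

0, 1, 2, 3, 4, 5, 7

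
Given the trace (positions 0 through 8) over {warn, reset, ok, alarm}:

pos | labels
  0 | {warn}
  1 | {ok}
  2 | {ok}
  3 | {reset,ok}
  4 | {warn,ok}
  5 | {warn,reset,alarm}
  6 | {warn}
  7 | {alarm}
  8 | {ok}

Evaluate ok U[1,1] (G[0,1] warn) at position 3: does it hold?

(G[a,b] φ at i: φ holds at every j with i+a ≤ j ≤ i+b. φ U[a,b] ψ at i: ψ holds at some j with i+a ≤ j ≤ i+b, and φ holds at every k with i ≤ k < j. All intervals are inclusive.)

Yes

Need some j in [4,4] with G[0,1] warn, and ok at every k in [3,j-1].
  j=4: G[0,1] warn holds; ok holds at every k in [3,3] → satisfied.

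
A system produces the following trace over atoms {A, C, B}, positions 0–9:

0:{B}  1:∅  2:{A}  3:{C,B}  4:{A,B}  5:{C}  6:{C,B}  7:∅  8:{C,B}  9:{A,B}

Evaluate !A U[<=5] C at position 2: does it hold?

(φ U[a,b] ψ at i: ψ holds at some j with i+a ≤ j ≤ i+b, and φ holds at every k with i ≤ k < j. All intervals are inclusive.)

Need some j in [2,7] with C, and !A at every k in [2,j-1].
  j=2: C false.
  j=3: C holds, but !A fails at k=2 → not this j.
  j=4: C false.
  j=5: C holds, but !A fails at k=2 → not this j.
  j=6: C holds, but !A fails at k=2 → not this j.
  j=7: C false.
No j in the window works → until fails.

False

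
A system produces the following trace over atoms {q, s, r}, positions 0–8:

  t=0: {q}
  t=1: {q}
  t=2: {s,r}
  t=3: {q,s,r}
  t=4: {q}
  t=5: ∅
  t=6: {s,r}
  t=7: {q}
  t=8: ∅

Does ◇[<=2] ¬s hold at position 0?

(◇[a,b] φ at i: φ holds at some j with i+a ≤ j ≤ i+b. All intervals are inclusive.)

Check ¬s at each j in [0,2]:
  j=0: true
  j=1: true
  j=2: false
Found at j=0 → formula holds.

True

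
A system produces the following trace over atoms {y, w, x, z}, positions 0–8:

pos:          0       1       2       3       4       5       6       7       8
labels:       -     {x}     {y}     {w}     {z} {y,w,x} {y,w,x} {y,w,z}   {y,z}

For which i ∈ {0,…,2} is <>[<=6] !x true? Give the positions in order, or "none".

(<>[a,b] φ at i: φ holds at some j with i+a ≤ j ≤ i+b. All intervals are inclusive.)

Evaluate at each i in [0,2]:
  i=0: ✓ (witness j=0)
  i=1: ✓ (witness j=2)
  i=2: ✓ (witness j=2)

0, 1, 2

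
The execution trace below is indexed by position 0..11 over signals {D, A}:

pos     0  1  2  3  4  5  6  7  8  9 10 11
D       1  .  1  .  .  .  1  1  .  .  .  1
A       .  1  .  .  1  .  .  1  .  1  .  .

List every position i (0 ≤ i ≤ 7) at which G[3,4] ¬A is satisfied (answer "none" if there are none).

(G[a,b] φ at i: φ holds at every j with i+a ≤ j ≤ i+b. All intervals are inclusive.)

Evaluate at each i in [0,7]:
  i=0: ✗ (fails at j=4)
  i=1: ✗ (fails at j=4)
  i=2: ✓ (all of [5,6])
  i=3: ✗ (fails at j=7)
  i=4: ✗ (fails at j=7)
  i=5: ✗ (fails at j=9)
  i=6: ✗ (fails at j=9)
  i=7: ✓ (all of [10,11])

2, 7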